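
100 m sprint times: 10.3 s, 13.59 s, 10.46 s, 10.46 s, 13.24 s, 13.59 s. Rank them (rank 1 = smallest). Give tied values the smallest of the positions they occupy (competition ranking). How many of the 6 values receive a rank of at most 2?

Sorted (ascending): 10.3, 10.46, 10.46, 13.24, 13.59, 13.59
The 2 values of 10.46 occupy positions 2–3 → each gets rank 2.
The 2 values of 13.59 occupy positions 5–6 → each gets rank 5.
Ranks ≤ 2: {1, 2, 2} → 3 values.

3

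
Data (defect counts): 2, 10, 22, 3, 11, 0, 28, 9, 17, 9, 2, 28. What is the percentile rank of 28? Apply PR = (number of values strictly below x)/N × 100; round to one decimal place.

83.3

N = 12.
Strictly below 28: 10. Equal to 28: 2.
PR = 10/12 × 100 = 83.3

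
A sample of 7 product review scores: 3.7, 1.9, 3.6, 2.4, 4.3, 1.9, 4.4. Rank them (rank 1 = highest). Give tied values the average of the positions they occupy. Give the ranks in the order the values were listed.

Sorted (descending): 4.4, 4.3, 3.7, 3.6, 2.4, 1.9, 1.9
The 2 values of 1.9 occupy positions 6–7 → average rank (6+7)/2 = 6.5.

3, 6.5, 4, 5, 2, 6.5, 1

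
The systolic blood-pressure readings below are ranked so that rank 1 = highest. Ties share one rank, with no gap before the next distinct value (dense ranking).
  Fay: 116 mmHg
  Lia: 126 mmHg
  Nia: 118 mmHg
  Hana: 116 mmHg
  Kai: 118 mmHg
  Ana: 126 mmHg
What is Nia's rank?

2

Sorted (descending): 126, 126, 118, 118, 116, 116
The 2 values of 126 share dense rank 1.
The 2 values of 118 share dense rank 2.
The 2 values of 116 share dense rank 3.
Nia has value 118 mmHg → rank 2.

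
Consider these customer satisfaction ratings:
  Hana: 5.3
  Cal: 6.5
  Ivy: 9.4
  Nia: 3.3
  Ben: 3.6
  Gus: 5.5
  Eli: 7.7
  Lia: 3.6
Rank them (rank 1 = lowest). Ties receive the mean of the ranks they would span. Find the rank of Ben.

2.5

Sorted (ascending): 3.3, 3.6, 3.6, 5.3, 5.5, 6.5, 7.7, 9.4
The 2 values of 3.6 occupy positions 2–3 → average rank (2+3)/2 = 2.5.
Ben has value 3.6 → rank 2.5.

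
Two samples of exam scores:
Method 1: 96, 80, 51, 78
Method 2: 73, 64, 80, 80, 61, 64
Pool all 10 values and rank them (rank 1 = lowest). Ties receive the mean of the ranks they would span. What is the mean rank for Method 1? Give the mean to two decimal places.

Sorted (ascending): 51, 61, 64, 64, 73, 78, 80, 80, 80, 96
The 2 values of 64 occupy positions 3–4 → average rank (3+4)/2 = 3.5.
The 3 values of 80 occupy positions 7–9 → average rank 8.
Method 1 values → pooled ranks: 96→10, 80→8, 51→1, 78→6
Mean rank = (10 + 8 + 1 + 6) / 4 = 6.25

6.25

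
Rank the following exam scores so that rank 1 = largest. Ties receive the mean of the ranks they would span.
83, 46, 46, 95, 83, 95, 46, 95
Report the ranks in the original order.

4.5, 7, 7, 2, 4.5, 2, 7, 2

Sorted (descending): 95, 95, 95, 83, 83, 46, 46, 46
The 3 values of 95 occupy positions 1–3 → average rank 2.
The 2 values of 83 occupy positions 4–5 → average rank (4+5)/2 = 4.5.
The 3 values of 46 occupy positions 6–8 → average rank 7.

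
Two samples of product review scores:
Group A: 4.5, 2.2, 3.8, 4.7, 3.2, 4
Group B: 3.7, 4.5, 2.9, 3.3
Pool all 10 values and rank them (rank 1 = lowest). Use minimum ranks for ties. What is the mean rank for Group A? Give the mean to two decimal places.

5.83

Sorted (ascending): 2.2, 2.9, 3.2, 3.3, 3.7, 3.8, 4, 4.5, 4.5, 4.7
The 2 values of 4.5 occupy positions 8–9 → each gets rank 8.
Group A values → pooled ranks: 4.5→8, 2.2→1, 3.8→6, 4.7→10, 3.2→3, 4→7
Mean rank = (8 + 1 + 6 + 10 + 3 + 7) / 6 = 5.83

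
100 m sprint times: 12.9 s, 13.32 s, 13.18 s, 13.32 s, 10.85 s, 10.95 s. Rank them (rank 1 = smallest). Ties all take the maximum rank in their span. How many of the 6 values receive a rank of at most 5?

Sorted (ascending): 10.85, 10.95, 12.9, 13.18, 13.32, 13.32
The 2 values of 13.32 occupy positions 5–6 → each gets rank 6.
Ranks ≤ 5: {1, 2, 3, 4} → 4 values.

4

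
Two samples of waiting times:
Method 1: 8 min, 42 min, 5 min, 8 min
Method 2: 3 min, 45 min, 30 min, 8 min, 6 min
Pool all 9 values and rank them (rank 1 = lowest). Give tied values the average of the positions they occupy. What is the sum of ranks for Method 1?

Sorted (ascending): 3, 5, 6, 8, 8, 8, 30, 42, 45
The 3 values of 8 occupy positions 4–6 → average rank 5.
Method 1 values → pooled ranks: 8→5, 42→8, 5→2, 8→5
Rank sum = 5 + 8 + 2 + 5 = 20

20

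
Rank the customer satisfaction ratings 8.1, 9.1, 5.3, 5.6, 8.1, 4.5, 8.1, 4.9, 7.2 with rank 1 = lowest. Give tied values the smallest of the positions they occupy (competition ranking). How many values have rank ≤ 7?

8

Sorted (ascending): 4.5, 4.9, 5.3, 5.6, 7.2, 8.1, 8.1, 8.1, 9.1
The 3 values of 8.1 occupy positions 6–8 → each gets rank 6.
Ranks ≤ 7: {1, 2, 3, 4, 5, 6, 6, 6} → 8 values.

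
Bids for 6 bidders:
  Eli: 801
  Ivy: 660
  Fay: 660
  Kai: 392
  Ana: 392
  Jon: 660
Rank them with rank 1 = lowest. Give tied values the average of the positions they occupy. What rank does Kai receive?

Sorted (ascending): 392, 392, 660, 660, 660, 801
The 2 values of 392 occupy positions 1–2 → average rank (1+2)/2 = 1.5.
The 3 values of 660 occupy positions 3–5 → average rank 4.
Kai has value 392 → rank 1.5.

1.5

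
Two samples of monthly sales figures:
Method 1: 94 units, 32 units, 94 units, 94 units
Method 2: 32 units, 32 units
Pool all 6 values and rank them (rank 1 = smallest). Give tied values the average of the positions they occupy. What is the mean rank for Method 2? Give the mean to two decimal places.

Sorted (ascending): 32, 32, 32, 94, 94, 94
The 3 values of 32 occupy positions 1–3 → average rank 2.
The 3 values of 94 occupy positions 4–6 → average rank 5.
Method 2 values → pooled ranks: 32→2, 32→2
Mean rank = (2 + 2) / 2 = 2.00

2.00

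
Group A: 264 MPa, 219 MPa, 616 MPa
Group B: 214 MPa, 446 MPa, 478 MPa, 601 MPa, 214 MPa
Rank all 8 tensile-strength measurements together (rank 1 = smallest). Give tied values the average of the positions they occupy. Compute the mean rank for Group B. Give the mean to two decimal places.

4.20

Sorted (ascending): 214, 214, 219, 264, 446, 478, 601, 616
The 2 values of 214 occupy positions 1–2 → average rank (1+2)/2 = 1.5.
Group B values → pooled ranks: 214→1.5, 446→5, 478→6, 601→7, 214→1.5
Mean rank = (1.5 + 5 + 6 + 7 + 1.5) / 5 = 4.20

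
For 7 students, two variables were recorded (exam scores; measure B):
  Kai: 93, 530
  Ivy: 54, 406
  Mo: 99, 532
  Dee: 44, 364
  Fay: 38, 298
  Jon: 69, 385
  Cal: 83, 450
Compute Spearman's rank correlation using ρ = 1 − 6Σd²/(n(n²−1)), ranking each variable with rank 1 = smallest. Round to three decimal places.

Ranks of variable 1: 6, 3, 7, 2, 1, 4, 5
Ranks of variable 2: 6, 4, 7, 2, 1, 3, 5
d = r₁ − r₂: 0, -1, 0, 0, 0, 1, 0
d²: 0, 1, 0, 0, 0, 1, 0; Σd² = 2
ρ = 1 − 6·2/(7·48) = 1 − 12/336 = 0.964

0.964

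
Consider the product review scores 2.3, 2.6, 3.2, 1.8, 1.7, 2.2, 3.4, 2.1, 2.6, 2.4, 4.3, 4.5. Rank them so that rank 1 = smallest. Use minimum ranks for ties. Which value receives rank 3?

Sorted (ascending): 1.7, 1.8, 2.1, 2.2, 2.3, 2.4, 2.6, 2.6, 3.2, 3.4, 4.3, 4.5
The 2 values of 2.6 occupy positions 7–8 → each gets rank 7.
Rank 3 → value 2.1.

2.1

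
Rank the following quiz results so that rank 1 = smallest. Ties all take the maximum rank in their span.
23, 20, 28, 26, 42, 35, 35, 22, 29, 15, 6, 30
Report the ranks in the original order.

Sorted (ascending): 6, 15, 20, 22, 23, 26, 28, 29, 30, 35, 35, 42
The 2 values of 35 occupy positions 10–11 → each gets rank 11.

5, 3, 7, 6, 12, 11, 11, 4, 8, 2, 1, 9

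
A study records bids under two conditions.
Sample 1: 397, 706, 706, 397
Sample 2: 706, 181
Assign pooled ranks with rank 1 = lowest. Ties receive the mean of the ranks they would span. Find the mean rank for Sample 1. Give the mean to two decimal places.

Sorted (ascending): 181, 397, 397, 706, 706, 706
The 2 values of 397 occupy positions 2–3 → average rank (2+3)/2 = 2.5.
The 3 values of 706 occupy positions 4–6 → average rank 5.
Sample 1 values → pooled ranks: 397→2.5, 706→5, 706→5, 397→2.5
Mean rank = (2.5 + 5 + 5 + 2.5) / 4 = 3.75

3.75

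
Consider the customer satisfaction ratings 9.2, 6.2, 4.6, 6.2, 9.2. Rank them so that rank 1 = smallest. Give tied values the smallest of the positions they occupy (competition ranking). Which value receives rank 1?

4.6

Sorted (ascending): 4.6, 6.2, 6.2, 9.2, 9.2
The 2 values of 6.2 occupy positions 2–3 → each gets rank 2.
The 2 values of 9.2 occupy positions 4–5 → each gets rank 4.
Rank 1 → value 4.6.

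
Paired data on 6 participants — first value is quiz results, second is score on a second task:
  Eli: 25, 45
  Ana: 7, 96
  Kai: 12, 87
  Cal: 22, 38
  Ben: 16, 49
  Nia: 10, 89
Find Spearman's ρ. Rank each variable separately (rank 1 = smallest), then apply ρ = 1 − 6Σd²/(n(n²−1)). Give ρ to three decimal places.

Ranks of variable 1: 6, 1, 3, 5, 4, 2
Ranks of variable 2: 2, 6, 4, 1, 3, 5
d = r₁ − r₂: 4, -5, -1, 4, 1, -3
d²: 16, 25, 1, 16, 1, 9; Σd² = 68
ρ = 1 − 6·68/(6·35) = 1 − 408/210 = -0.943

-0.943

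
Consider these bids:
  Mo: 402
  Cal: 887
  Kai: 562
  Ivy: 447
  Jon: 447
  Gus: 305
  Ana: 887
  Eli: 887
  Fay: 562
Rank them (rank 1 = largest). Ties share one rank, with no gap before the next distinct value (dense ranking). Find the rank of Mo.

Sorted (descending): 887, 887, 887, 562, 562, 447, 447, 402, 305
The 3 values of 887 share dense rank 1.
The 2 values of 562 share dense rank 2.
The 2 values of 447 share dense rank 3.
Remaining distinct values take the next consecutive integers.
Mo has value 402 → rank 4.

4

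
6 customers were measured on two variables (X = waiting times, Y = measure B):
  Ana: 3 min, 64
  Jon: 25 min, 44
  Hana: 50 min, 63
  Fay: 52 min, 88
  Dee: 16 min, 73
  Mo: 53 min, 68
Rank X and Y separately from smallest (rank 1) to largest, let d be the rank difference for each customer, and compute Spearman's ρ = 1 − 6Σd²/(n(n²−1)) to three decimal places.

Ranks of variable 1: 1, 3, 4, 5, 2, 6
Ranks of variable 2: 3, 1, 2, 6, 5, 4
d = r₁ − r₂: -2, 2, 2, -1, -3, 2
d²: 4, 4, 4, 1, 9, 4; Σd² = 26
ρ = 1 − 6·26/(6·35) = 1 − 156/210 = 0.257

0.257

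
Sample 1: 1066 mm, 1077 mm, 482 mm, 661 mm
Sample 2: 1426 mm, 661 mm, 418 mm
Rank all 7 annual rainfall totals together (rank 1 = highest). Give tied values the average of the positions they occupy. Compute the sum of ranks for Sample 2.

Sorted (descending): 1426, 1077, 1066, 661, 661, 482, 418
The 2 values of 661 occupy positions 4–5 → average rank (4+5)/2 = 4.5.
Sample 2 values → pooled ranks: 1426→1, 661→4.5, 418→7
Rank sum = 1 + 4.5 + 7 = 12.5

12.5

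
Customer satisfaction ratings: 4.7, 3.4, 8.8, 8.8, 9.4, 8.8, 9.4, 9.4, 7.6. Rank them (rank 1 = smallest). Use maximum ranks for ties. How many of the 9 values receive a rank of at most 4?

3

Sorted (ascending): 3.4, 4.7, 7.6, 8.8, 8.8, 8.8, 9.4, 9.4, 9.4
The 3 values of 8.8 occupy positions 4–6 → each gets rank 6.
The 3 values of 9.4 occupy positions 7–9 → each gets rank 9.
Ranks ≤ 4: {1, 2, 3} → 3 values.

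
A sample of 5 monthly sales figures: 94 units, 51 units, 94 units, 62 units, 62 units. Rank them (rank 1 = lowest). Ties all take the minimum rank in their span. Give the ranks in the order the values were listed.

Sorted (ascending): 51, 62, 62, 94, 94
The 2 values of 62 occupy positions 2–3 → each gets rank 2.
The 2 values of 94 occupy positions 4–5 → each gets rank 4.

4, 1, 4, 2, 2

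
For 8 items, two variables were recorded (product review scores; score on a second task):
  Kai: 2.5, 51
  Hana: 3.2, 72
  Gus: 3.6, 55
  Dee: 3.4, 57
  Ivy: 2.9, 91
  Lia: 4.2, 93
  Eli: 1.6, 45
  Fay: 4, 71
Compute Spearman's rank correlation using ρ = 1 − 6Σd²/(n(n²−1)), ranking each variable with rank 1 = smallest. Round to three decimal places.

Ranks of variable 1: 2, 4, 6, 5, 3, 8, 1, 7
Ranks of variable 2: 2, 6, 3, 4, 7, 8, 1, 5
d = r₁ − r₂: 0, -2, 3, 1, -4, 0, 0, 2
d²: 0, 4, 9, 1, 16, 0, 0, 4; Σd² = 34
ρ = 1 − 6·34/(8·63) = 1 − 204/504 = 0.595

0.595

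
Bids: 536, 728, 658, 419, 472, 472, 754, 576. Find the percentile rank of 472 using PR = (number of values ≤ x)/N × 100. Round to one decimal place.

N = 8.
Strictly below 472: 1. Equal to 472: 2.
PR = 3/8 × 100 = 37.5

37.5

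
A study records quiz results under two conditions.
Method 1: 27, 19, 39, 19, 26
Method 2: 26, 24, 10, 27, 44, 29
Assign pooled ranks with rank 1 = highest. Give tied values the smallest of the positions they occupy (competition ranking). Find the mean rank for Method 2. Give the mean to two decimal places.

5.50

Sorted (descending): 44, 39, 29, 27, 27, 26, 26, 24, 19, 19, 10
The 2 values of 27 occupy positions 4–5 → each gets rank 4.
The 2 values of 26 occupy positions 6–7 → each gets rank 6.
The 2 values of 19 occupy positions 9–10 → each gets rank 9.
Method 2 values → pooled ranks: 26→6, 24→8, 10→11, 27→4, 44→1, 29→3
Mean rank = (6 + 8 + 11 + 4 + 1 + 3) / 6 = 5.50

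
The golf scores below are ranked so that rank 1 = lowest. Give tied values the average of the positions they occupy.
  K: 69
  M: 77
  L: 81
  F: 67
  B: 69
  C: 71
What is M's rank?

5

Sorted (ascending): 67, 69, 69, 71, 77, 81
The 2 values of 69 occupy positions 2–3 → average rank (2+3)/2 = 2.5.
M has value 77 → rank 5.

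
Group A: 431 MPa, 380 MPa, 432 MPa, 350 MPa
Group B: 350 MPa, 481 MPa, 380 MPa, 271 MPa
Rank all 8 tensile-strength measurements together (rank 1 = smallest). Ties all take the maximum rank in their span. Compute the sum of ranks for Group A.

21

Sorted (ascending): 271, 350, 350, 380, 380, 431, 432, 481
The 2 values of 350 occupy positions 2–3 → each gets rank 3.
The 2 values of 380 occupy positions 4–5 → each gets rank 5.
Group A values → pooled ranks: 431→6, 380→5, 432→7, 350→3
Rank sum = 6 + 5 + 7 + 3 = 21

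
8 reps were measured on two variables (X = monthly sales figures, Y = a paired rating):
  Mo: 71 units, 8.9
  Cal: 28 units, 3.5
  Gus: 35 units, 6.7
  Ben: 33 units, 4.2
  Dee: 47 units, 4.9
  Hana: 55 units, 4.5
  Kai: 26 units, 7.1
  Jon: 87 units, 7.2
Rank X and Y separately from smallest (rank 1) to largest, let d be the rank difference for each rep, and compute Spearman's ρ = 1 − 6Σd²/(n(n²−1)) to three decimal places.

0.524

Ranks of variable 1: 7, 2, 4, 3, 5, 6, 1, 8
Ranks of variable 2: 8, 1, 5, 2, 4, 3, 6, 7
d = r₁ − r₂: -1, 1, -1, 1, 1, 3, -5, 1
d²: 1, 1, 1, 1, 1, 9, 25, 1; Σd² = 40
ρ = 1 − 6·40/(8·63) = 1 − 240/504 = 0.524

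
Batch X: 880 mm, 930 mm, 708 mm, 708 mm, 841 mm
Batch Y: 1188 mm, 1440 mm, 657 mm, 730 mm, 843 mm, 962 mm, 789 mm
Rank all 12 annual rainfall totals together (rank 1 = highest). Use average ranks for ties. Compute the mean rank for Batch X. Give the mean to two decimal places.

Sorted (descending): 1440, 1188, 962, 930, 880, 843, 841, 789, 730, 708, 708, 657
The 2 values of 708 occupy positions 10–11 → average rank (10+11)/2 = 10.5.
Batch X values → pooled ranks: 880→5, 930→4, 708→10.5, 708→10.5, 841→7
Mean rank = (5 + 4 + 10.5 + 10.5 + 7) / 5 = 7.40

7.40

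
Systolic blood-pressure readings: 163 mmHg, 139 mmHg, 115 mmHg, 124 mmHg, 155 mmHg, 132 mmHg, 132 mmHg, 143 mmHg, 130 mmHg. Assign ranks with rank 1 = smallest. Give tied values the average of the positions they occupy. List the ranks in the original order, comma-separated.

Sorted (ascending): 115, 124, 130, 132, 132, 139, 143, 155, 163
The 2 values of 132 occupy positions 4–5 → average rank (4+5)/2 = 4.5.

9, 6, 1, 2, 8, 4.5, 4.5, 7, 3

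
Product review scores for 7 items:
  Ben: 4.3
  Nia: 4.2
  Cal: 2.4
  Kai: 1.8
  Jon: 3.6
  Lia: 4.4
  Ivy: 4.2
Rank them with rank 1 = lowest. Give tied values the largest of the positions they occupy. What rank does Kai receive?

Sorted (ascending): 1.8, 2.4, 3.6, 4.2, 4.2, 4.3, 4.4
The 2 values of 4.2 occupy positions 4–5 → each gets rank 5.
Kai has value 1.8 → rank 1.

1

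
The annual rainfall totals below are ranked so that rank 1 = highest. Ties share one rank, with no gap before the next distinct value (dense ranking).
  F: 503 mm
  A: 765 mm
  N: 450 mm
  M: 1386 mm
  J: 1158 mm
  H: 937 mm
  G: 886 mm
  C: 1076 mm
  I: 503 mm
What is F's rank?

7

Sorted (descending): 1386, 1158, 1076, 937, 886, 765, 503, 503, 450
The 2 values of 503 share dense rank 7.
Remaining distinct values take the next consecutive integers.
F has value 503 mm → rank 7.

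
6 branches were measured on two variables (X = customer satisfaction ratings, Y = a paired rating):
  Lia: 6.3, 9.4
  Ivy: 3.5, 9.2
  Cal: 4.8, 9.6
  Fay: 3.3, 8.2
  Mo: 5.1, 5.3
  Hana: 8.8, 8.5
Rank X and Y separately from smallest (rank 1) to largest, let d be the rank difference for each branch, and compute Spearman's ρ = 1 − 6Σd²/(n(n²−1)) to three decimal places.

Ranks of variable 1: 5, 2, 3, 1, 4, 6
Ranks of variable 2: 5, 4, 6, 2, 1, 3
d = r₁ − r₂: 0, -2, -3, -1, 3, 3
d²: 0, 4, 9, 1, 9, 9; Σd² = 32
ρ = 1 − 6·32/(6·35) = 1 − 192/210 = 0.086

0.086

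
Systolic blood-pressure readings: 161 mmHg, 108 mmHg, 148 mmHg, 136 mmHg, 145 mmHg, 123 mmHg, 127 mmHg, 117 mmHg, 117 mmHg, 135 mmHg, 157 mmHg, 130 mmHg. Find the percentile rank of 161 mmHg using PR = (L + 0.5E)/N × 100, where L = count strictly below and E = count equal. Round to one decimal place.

N = 12.
Strictly below 161: 11. Equal to 161: 1.
PR = (11 + 0.5·1)/12 × 100 = 95.8

95.8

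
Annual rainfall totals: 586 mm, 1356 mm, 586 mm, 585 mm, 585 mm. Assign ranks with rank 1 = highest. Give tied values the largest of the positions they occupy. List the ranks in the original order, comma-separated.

3, 1, 3, 5, 5

Sorted (descending): 1356, 586, 586, 585, 585
The 2 values of 586 occupy positions 2–3 → each gets rank 3.
The 2 values of 585 occupy positions 4–5 → each gets rank 5.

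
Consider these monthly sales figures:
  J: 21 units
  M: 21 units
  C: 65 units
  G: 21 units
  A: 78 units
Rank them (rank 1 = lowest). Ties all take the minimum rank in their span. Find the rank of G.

Sorted (ascending): 21, 21, 21, 65, 78
The 3 values of 21 occupy positions 1–3 → each gets rank 1.
G has value 21 units → rank 1.

1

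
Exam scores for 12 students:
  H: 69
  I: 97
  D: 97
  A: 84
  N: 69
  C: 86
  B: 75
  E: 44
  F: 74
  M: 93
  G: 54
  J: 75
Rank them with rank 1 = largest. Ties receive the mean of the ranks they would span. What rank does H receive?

9.5

Sorted (descending): 97, 97, 93, 86, 84, 75, 75, 74, 69, 69, 54, 44
The 2 values of 97 occupy positions 1–2 → average rank (1+2)/2 = 1.5.
The 2 values of 75 occupy positions 6–7 → average rank (6+7)/2 = 6.5.
The 2 values of 69 occupy positions 9–10 → average rank (9+10)/2 = 9.5.
H has value 69 → rank 9.5.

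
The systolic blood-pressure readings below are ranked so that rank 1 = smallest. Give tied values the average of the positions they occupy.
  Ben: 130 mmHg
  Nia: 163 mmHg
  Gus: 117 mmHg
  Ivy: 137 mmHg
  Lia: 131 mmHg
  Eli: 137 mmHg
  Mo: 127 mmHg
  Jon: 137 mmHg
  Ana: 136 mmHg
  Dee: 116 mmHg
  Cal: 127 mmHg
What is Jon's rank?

Sorted (ascending): 116, 117, 127, 127, 130, 131, 136, 137, 137, 137, 163
The 2 values of 127 occupy positions 3–4 → average rank (3+4)/2 = 3.5.
The 3 values of 137 occupy positions 8–10 → average rank 9.
Jon has value 137 mmHg → rank 9.

9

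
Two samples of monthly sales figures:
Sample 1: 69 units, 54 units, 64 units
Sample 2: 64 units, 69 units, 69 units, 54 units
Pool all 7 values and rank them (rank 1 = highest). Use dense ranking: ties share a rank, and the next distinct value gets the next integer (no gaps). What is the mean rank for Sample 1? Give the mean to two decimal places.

2.00

Sorted (descending): 69, 69, 69, 64, 64, 54, 54
The 3 values of 69 share dense rank 1.
The 2 values of 64 share dense rank 2.
The 2 values of 54 share dense rank 3.
Sample 1 values → pooled ranks: 69→1, 54→3, 64→2
Mean rank = (1 + 3 + 2) / 3 = 2.00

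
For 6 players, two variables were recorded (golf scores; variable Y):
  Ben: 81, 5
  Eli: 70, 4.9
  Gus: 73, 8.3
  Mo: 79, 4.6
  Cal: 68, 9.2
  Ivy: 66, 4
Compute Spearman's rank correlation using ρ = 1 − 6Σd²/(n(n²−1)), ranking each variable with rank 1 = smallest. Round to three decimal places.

0.143

Ranks of variable 1: 6, 3, 4, 5, 2, 1
Ranks of variable 2: 4, 3, 5, 2, 6, 1
d = r₁ − r₂: 2, 0, -1, 3, -4, 0
d²: 4, 0, 1, 9, 16, 0; Σd² = 30
ρ = 1 − 6·30/(6·35) = 1 − 180/210 = 0.143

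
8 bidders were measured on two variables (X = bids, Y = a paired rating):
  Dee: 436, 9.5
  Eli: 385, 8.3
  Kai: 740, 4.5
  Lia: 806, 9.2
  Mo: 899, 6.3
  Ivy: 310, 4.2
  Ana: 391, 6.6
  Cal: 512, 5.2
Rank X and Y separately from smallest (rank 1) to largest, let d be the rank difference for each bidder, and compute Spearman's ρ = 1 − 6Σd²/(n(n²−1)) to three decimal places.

0.143

Ranks of variable 1: 4, 2, 6, 7, 8, 1, 3, 5
Ranks of variable 2: 8, 6, 2, 7, 4, 1, 5, 3
d = r₁ − r₂: -4, -4, 4, 0, 4, 0, -2, 2
d²: 16, 16, 16, 0, 16, 0, 4, 4; Σd² = 72
ρ = 1 − 6·72/(8·63) = 1 − 432/504 = 0.143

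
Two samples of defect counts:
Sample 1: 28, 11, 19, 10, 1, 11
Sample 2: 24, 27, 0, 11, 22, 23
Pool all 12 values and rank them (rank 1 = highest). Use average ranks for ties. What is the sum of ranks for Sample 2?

34

Sorted (descending): 28, 27, 24, 23, 22, 19, 11, 11, 11, 10, 1, 0
The 3 values of 11 occupy positions 7–9 → average rank 8.
Sample 2 values → pooled ranks: 24→3, 27→2, 0→12, 11→8, 22→5, 23→4
Rank sum = 3 + 2 + 12 + 8 + 5 + 4 = 34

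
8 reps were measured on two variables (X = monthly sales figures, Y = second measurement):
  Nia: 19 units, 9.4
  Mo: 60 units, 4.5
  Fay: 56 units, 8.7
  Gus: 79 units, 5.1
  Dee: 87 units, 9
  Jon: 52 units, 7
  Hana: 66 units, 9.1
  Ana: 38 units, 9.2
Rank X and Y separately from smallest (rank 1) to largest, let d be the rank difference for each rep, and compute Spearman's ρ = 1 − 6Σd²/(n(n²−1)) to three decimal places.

Ranks of variable 1: 1, 5, 4, 7, 8, 3, 6, 2
Ranks of variable 2: 8, 1, 4, 2, 5, 3, 6, 7
d = r₁ − r₂: -7, 4, 0, 5, 3, 0, 0, -5
d²: 49, 16, 0, 25, 9, 0, 0, 25; Σd² = 124
ρ = 1 − 6·124/(8·63) = 1 − 744/504 = -0.476

-0.476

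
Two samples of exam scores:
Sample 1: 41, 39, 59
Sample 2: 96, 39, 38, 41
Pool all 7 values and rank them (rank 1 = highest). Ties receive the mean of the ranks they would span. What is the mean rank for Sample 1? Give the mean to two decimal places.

Sorted (descending): 96, 59, 41, 41, 39, 39, 38
The 2 values of 41 occupy positions 3–4 → average rank (3+4)/2 = 3.5.
The 2 values of 39 occupy positions 5–6 → average rank (5+6)/2 = 5.5.
Sample 1 values → pooled ranks: 41→3.5, 39→5.5, 59→2
Mean rank = (3.5 + 5.5 + 2) / 3 = 3.67

3.67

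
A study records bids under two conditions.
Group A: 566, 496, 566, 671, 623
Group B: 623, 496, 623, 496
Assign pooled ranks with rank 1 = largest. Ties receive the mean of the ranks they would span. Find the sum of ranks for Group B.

22

Sorted (descending): 671, 623, 623, 623, 566, 566, 496, 496, 496
The 3 values of 623 occupy positions 2–4 → average rank 3.
The 2 values of 566 occupy positions 5–6 → average rank (5+6)/2 = 5.5.
The 3 values of 496 occupy positions 7–9 → average rank 8.
Group B values → pooled ranks: 623→3, 496→8, 623→3, 496→8
Rank sum = 3 + 8 + 3 + 8 = 22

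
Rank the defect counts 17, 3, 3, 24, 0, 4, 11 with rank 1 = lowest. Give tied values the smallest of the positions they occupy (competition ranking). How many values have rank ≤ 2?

Sorted (ascending): 0, 3, 3, 4, 11, 17, 24
The 2 values of 3 occupy positions 2–3 → each gets rank 2.
Ranks ≤ 2: {1, 2, 2} → 3 values.

3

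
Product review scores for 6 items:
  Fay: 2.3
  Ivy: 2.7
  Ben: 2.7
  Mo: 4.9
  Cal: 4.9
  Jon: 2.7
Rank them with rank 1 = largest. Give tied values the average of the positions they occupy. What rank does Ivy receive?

4

Sorted (descending): 4.9, 4.9, 2.7, 2.7, 2.7, 2.3
The 2 values of 4.9 occupy positions 1–2 → average rank (1+2)/2 = 1.5.
The 3 values of 2.7 occupy positions 3–5 → average rank 4.
Ivy has value 2.7 → rank 4.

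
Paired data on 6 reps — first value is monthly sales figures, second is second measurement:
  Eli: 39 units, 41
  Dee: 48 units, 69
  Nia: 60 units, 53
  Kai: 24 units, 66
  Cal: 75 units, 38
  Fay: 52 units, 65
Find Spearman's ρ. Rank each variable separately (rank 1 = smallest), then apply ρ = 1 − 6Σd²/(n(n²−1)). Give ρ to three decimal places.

Ranks of variable 1: 2, 3, 5, 1, 6, 4
Ranks of variable 2: 2, 6, 3, 5, 1, 4
d = r₁ − r₂: 0, -3, 2, -4, 5, 0
d²: 0, 9, 4, 16, 25, 0; Σd² = 54
ρ = 1 − 6·54/(6·35) = 1 − 324/210 = -0.543

-0.543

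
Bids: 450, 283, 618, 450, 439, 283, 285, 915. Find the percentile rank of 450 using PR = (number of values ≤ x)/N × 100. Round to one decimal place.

75.0

N = 8.
Strictly below 450: 4. Equal to 450: 2.
PR = 6/8 × 100 = 75.0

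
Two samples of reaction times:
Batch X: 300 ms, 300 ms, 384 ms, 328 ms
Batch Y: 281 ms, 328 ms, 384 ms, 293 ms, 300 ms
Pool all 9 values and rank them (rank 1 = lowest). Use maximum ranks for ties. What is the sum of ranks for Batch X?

Sorted (ascending): 281, 293, 300, 300, 300, 328, 328, 384, 384
The 3 values of 300 occupy positions 3–5 → each gets rank 5.
The 2 values of 328 occupy positions 6–7 → each gets rank 7.
The 2 values of 384 occupy positions 8–9 → each gets rank 9.
Batch X values → pooled ranks: 300→5, 300→5, 384→9, 328→7
Rank sum = 5 + 5 + 9 + 7 = 26

26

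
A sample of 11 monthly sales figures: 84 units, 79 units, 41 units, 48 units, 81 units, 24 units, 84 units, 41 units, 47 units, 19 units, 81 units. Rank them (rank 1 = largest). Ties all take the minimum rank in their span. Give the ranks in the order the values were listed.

Sorted (descending): 84, 84, 81, 81, 79, 48, 47, 41, 41, 24, 19
The 2 values of 84 occupy positions 1–2 → each gets rank 1.
The 2 values of 81 occupy positions 3–4 → each gets rank 3.
The 2 values of 41 occupy positions 8–9 → each gets rank 8.

1, 5, 8, 6, 3, 10, 1, 8, 7, 11, 3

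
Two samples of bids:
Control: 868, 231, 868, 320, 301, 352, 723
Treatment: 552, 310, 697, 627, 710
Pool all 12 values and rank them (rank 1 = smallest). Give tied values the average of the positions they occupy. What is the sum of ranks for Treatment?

Sorted (ascending): 231, 301, 310, 320, 352, 552, 627, 697, 710, 723, 868, 868
The 2 values of 868 occupy positions 11–12 → average rank (11+12)/2 = 11.5.
Treatment values → pooled ranks: 552→6, 310→3, 697→8, 627→7, 710→9
Rank sum = 6 + 3 + 8 + 7 + 9 = 33

33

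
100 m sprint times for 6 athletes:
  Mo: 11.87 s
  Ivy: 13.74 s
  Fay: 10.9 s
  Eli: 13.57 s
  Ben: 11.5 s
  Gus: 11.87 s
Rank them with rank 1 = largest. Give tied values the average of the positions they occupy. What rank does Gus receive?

3.5

Sorted (descending): 13.74, 13.57, 11.87, 11.87, 11.5, 10.9
The 2 values of 11.87 occupy positions 3–4 → average rank (3+4)/2 = 3.5.
Gus has value 11.87 s → rank 3.5.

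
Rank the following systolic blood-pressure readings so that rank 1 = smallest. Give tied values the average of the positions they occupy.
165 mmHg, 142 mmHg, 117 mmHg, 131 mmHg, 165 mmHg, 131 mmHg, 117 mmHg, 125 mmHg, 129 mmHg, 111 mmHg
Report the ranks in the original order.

9.5, 8, 2.5, 6.5, 9.5, 6.5, 2.5, 4, 5, 1

Sorted (ascending): 111, 117, 117, 125, 129, 131, 131, 142, 165, 165
The 2 values of 117 occupy positions 2–3 → average rank (2+3)/2 = 2.5.
The 2 values of 131 occupy positions 6–7 → average rank (6+7)/2 = 6.5.
The 2 values of 165 occupy positions 9–10 → average rank (9+10)/2 = 9.5.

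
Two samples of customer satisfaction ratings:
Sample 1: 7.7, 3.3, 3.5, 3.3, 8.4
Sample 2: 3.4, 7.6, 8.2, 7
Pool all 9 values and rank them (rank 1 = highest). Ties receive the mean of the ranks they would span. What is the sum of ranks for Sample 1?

27

Sorted (descending): 8.4, 8.2, 7.7, 7.6, 7, 3.5, 3.4, 3.3, 3.3
The 2 values of 3.3 occupy positions 8–9 → average rank (8+9)/2 = 8.5.
Sample 1 values → pooled ranks: 7.7→3, 3.3→8.5, 3.5→6, 3.3→8.5, 8.4→1
Rank sum = 3 + 8.5 + 6 + 8.5 + 1 = 27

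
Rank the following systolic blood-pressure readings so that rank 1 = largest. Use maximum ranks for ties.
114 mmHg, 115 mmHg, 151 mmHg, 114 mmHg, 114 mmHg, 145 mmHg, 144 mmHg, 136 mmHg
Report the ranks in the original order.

Sorted (descending): 151, 145, 144, 136, 115, 114, 114, 114
The 3 values of 114 occupy positions 6–8 → each gets rank 8.

8, 5, 1, 8, 8, 2, 3, 4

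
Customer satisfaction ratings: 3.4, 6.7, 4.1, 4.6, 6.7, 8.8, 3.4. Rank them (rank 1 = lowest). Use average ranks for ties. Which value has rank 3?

4.1

Sorted (ascending): 3.4, 3.4, 4.1, 4.6, 6.7, 6.7, 8.8
The 2 values of 3.4 occupy positions 1–2 → average rank (1+2)/2 = 1.5.
The 2 values of 6.7 occupy positions 5–6 → average rank (5+6)/2 = 5.5.
Rank 3 → value 4.1.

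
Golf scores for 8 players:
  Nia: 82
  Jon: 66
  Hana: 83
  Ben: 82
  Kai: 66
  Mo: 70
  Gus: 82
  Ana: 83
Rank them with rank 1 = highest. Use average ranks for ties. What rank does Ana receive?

1.5

Sorted (descending): 83, 83, 82, 82, 82, 70, 66, 66
The 2 values of 83 occupy positions 1–2 → average rank (1+2)/2 = 1.5.
The 3 values of 82 occupy positions 3–5 → average rank 4.
The 2 values of 66 occupy positions 7–8 → average rank (7+8)/2 = 7.5.
Ana has value 83 → rank 1.5.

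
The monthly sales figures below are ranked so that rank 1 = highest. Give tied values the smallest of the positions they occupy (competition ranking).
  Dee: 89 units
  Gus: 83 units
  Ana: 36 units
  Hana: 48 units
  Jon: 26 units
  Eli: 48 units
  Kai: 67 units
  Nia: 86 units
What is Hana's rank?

Sorted (descending): 89, 86, 83, 67, 48, 48, 36, 26
The 2 values of 48 occupy positions 5–6 → each gets rank 5.
Hana has value 48 units → rank 5.

5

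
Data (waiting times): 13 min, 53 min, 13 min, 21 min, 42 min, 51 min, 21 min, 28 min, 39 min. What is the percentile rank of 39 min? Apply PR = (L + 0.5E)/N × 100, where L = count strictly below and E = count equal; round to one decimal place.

N = 9.
Strictly below 39: 5. Equal to 39: 1.
PR = (5 + 0.5·1)/9 × 100 = 61.1

61.1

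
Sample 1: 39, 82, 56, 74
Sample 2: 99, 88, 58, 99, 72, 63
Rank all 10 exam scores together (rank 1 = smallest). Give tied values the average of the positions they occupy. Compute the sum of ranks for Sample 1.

Sorted (ascending): 39, 56, 58, 63, 72, 74, 82, 88, 99, 99
The 2 values of 99 occupy positions 9–10 → average rank (9+10)/2 = 9.5.
Sample 1 values → pooled ranks: 39→1, 82→7, 56→2, 74→6
Rank sum = 1 + 7 + 2 + 6 = 16

16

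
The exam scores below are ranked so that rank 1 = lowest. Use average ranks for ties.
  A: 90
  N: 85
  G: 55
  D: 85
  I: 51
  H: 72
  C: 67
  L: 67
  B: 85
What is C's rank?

Sorted (ascending): 51, 55, 67, 67, 72, 85, 85, 85, 90
The 2 values of 67 occupy positions 3–4 → average rank (3+4)/2 = 3.5.
The 3 values of 85 occupy positions 6–8 → average rank 7.
C has value 67 → rank 3.5.

3.5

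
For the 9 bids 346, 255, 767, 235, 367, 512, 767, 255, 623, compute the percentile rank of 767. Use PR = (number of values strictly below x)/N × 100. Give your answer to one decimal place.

N = 9.
Strictly below 767: 7. Equal to 767: 2.
PR = 7/9 × 100 = 77.8

77.8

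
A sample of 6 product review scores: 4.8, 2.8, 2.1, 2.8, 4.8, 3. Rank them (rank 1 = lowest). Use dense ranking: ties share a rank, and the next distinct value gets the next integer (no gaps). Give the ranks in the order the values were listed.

Sorted (ascending): 2.1, 2.8, 2.8, 3, 4.8, 4.8
The 2 values of 2.8 share dense rank 2.
The 2 values of 4.8 share dense rank 4.
Remaining distinct values take the next consecutive integers.

4, 2, 1, 2, 4, 3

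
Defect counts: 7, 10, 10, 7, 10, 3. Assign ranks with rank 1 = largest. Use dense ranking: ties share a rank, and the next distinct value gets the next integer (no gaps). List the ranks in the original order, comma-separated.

Sorted (descending): 10, 10, 10, 7, 7, 3
The 3 values of 10 share dense rank 1.
The 2 values of 7 share dense rank 2.
Remaining distinct values take the next consecutive integers.

2, 1, 1, 2, 1, 3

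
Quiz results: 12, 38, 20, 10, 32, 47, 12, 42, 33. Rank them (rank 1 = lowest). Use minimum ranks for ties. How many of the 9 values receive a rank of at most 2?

Sorted (ascending): 10, 12, 12, 20, 32, 33, 38, 42, 47
The 2 values of 12 occupy positions 2–3 → each gets rank 2.
Ranks ≤ 2: {1, 2, 2} → 3 values.

3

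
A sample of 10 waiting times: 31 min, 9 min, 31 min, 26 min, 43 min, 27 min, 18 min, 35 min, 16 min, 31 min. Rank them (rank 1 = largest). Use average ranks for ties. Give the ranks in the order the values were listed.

Sorted (descending): 43, 35, 31, 31, 31, 27, 26, 18, 16, 9
The 3 values of 31 occupy positions 3–5 → average rank 4.

4, 10, 4, 7, 1, 6, 8, 2, 9, 4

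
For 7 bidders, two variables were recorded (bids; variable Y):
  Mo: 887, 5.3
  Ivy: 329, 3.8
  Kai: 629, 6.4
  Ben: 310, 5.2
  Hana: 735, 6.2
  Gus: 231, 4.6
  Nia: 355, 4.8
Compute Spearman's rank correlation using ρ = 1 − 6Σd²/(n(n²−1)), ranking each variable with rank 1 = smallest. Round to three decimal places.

0.679

Ranks of variable 1: 7, 3, 5, 2, 6, 1, 4
Ranks of variable 2: 5, 1, 7, 4, 6, 2, 3
d = r₁ − r₂: 2, 2, -2, -2, 0, -1, 1
d²: 4, 4, 4, 4, 0, 1, 1; Σd² = 18
ρ = 1 − 6·18/(7·48) = 1 − 108/336 = 0.679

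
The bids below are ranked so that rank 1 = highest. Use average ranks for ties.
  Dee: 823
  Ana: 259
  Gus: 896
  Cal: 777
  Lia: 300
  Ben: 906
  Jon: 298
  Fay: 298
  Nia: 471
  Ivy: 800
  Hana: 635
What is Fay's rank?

Sorted (descending): 906, 896, 823, 800, 777, 635, 471, 300, 298, 298, 259
The 2 values of 298 occupy positions 9–10 → average rank (9+10)/2 = 9.5.
Fay has value 298 → rank 9.5.

9.5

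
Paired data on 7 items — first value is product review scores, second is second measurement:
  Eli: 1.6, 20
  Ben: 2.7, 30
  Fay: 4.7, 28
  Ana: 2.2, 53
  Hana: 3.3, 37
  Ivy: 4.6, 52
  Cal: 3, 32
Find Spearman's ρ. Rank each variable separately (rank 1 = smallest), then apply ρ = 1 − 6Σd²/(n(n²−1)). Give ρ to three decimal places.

0.107

Ranks of variable 1: 1, 3, 7, 2, 5, 6, 4
Ranks of variable 2: 1, 3, 2, 7, 5, 6, 4
d = r₁ − r₂: 0, 0, 5, -5, 0, 0, 0
d²: 0, 0, 25, 25, 0, 0, 0; Σd² = 50
ρ = 1 − 6·50/(7·48) = 1 − 300/336 = 0.107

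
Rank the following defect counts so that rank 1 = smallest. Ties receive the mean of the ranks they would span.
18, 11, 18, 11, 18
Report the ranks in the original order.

Sorted (ascending): 11, 11, 18, 18, 18
The 2 values of 11 occupy positions 1–2 → average rank (1+2)/2 = 1.5.
The 3 values of 18 occupy positions 3–5 → average rank 4.

4, 1.5, 4, 1.5, 4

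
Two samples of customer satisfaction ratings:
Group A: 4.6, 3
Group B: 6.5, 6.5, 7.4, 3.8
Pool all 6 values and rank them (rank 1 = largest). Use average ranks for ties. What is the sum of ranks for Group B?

11

Sorted (descending): 7.4, 6.5, 6.5, 4.6, 3.8, 3
The 2 values of 6.5 occupy positions 2–3 → average rank (2+3)/2 = 2.5.
Group B values → pooled ranks: 6.5→2.5, 6.5→2.5, 7.4→1, 3.8→5
Rank sum = 2.5 + 2.5 + 1 + 5 = 11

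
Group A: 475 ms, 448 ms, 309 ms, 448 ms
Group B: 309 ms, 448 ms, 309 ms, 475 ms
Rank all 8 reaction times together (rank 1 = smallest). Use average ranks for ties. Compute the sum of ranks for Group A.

Sorted (ascending): 309, 309, 309, 448, 448, 448, 475, 475
The 3 values of 309 occupy positions 1–3 → average rank 2.
The 3 values of 448 occupy positions 4–6 → average rank 5.
The 2 values of 475 occupy positions 7–8 → average rank (7+8)/2 = 7.5.
Group A values → pooled ranks: 475→7.5, 448→5, 309→2, 448→5
Rank sum = 7.5 + 5 + 2 + 5 = 19.5

19.5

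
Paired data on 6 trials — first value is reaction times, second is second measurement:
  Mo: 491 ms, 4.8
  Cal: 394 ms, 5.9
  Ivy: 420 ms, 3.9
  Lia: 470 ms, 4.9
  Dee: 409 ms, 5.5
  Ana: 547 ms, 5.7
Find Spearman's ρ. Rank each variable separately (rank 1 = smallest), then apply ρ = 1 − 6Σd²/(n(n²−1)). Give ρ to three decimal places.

Ranks of variable 1: 5, 1, 3, 4, 2, 6
Ranks of variable 2: 2, 6, 1, 3, 4, 5
d = r₁ − r₂: 3, -5, 2, 1, -2, 1
d²: 9, 25, 4, 1, 4, 1; Σd² = 44
ρ = 1 − 6·44/(6·35) = 1 − 264/210 = -0.257

-0.257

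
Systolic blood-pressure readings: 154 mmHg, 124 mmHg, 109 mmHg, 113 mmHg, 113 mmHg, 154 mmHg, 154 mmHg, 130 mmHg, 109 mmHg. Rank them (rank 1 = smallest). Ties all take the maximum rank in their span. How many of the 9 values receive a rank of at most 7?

6

Sorted (ascending): 109, 109, 113, 113, 124, 130, 154, 154, 154
The 2 values of 109 occupy positions 1–2 → each gets rank 2.
The 2 values of 113 occupy positions 3–4 → each gets rank 4.
The 3 values of 154 occupy positions 7–9 → each gets rank 9.
Ranks ≤ 7: {2, 2, 4, 4, 5, 6} → 6 values.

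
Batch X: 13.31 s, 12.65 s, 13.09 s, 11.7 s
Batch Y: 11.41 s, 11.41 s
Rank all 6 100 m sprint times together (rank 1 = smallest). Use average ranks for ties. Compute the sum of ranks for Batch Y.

3

Sorted (ascending): 11.41, 11.41, 11.7, 12.65, 13.09, 13.31
The 2 values of 11.41 occupy positions 1–2 → average rank (1+2)/2 = 1.5.
Batch Y values → pooled ranks: 11.41→1.5, 11.41→1.5
Rank sum = 1.5 + 1.5 = 3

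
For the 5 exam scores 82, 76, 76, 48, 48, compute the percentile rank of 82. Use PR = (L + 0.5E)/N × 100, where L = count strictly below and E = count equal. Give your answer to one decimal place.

90.0

N = 5.
Strictly below 82: 4. Equal to 82: 1.
PR = (4 + 0.5·1)/5 × 100 = 90.0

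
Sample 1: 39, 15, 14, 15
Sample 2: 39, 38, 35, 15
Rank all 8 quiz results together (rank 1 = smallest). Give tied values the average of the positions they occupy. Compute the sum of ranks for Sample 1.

14.5

Sorted (ascending): 14, 15, 15, 15, 35, 38, 39, 39
The 3 values of 15 occupy positions 2–4 → average rank 3.
The 2 values of 39 occupy positions 7–8 → average rank (7+8)/2 = 7.5.
Sample 1 values → pooled ranks: 39→7.5, 15→3, 14→1, 15→3
Rank sum = 7.5 + 3 + 1 + 3 = 14.5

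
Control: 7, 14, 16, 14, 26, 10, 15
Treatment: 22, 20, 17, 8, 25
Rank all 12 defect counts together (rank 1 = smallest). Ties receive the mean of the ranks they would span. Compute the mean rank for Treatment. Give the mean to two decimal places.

Sorted (ascending): 7, 8, 10, 14, 14, 15, 16, 17, 20, 22, 25, 26
The 2 values of 14 occupy positions 4–5 → average rank (4+5)/2 = 4.5.
Treatment values → pooled ranks: 22→10, 20→9, 17→8, 8→2, 25→11
Mean rank = (10 + 9 + 8 + 2 + 11) / 5 = 8.00

8.00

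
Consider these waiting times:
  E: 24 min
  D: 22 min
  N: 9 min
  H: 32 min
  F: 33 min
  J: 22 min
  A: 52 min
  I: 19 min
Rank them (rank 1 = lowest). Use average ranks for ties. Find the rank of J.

3.5

Sorted (ascending): 9, 19, 22, 22, 24, 32, 33, 52
The 2 values of 22 occupy positions 3–4 → average rank (3+4)/2 = 3.5.
J has value 22 min → rank 3.5.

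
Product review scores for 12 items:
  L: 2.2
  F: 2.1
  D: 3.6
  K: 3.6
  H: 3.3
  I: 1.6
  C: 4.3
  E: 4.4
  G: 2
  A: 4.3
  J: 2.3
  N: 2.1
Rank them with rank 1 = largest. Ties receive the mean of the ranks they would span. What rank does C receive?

Sorted (descending): 4.4, 4.3, 4.3, 3.6, 3.6, 3.3, 2.3, 2.2, 2.1, 2.1, 2, 1.6
The 2 values of 4.3 occupy positions 2–3 → average rank (2+3)/2 = 2.5.
The 2 values of 3.6 occupy positions 4–5 → average rank (4+5)/2 = 4.5.
The 2 values of 2.1 occupy positions 9–10 → average rank (9+10)/2 = 9.5.
C has value 4.3 → rank 2.5.

2.5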